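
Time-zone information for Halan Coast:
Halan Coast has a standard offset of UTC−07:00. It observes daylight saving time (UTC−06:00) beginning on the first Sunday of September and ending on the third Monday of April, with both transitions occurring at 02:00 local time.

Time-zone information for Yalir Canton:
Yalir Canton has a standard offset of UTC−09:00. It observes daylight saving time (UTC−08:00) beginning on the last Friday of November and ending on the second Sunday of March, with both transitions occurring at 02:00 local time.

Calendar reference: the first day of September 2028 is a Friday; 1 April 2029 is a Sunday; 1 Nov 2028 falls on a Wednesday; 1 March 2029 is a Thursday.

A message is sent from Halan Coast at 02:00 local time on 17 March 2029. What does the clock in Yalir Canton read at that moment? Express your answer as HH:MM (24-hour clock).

23:00

1 September 2028 is a Friday, so the first Sunday is September 3.
1 April 2029 is a Sunday, so the first Monday is April 2 and the third is April 16.
17 March 2029 falls between 3 September 2028 and 16 April 2029, so daylight saving is in effect and Halan Coast is at UTC−06:00.
02:00 Halan Coast + 6h = 08:00 UTC.
1 November 2028 is a Wednesday, so Fridays fall on 3, 10, 17, 24; the last is November 24.
1 March 2029 is a Thursday, so the first Sunday is March 4 and the second is March 11.
At the standard offset (UTC−09:00), 08:00 UTC − 9h = 23:00 Yalir Canton standard time (rolling into the previous day, 16 March 2029).
Daylight saving runs 24 November 2028 – 11 March 2029; the standard-time date in Yalir Canton, 16 March 2029, is outside that window, so Yalir Canton is on standard time at UTC−09:00.
08:00 UTC − 9h = 23:00 Yalir Canton (rolling into the previous day, 16 March 2029).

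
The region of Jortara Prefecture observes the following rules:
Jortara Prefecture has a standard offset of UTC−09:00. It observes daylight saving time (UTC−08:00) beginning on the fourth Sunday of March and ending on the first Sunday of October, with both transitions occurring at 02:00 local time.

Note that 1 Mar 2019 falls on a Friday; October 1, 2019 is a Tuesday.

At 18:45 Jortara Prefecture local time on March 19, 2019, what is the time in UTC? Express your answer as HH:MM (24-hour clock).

1 March 2019 is a Friday, so the first Sunday is March 3 and the fourth is March 24.
1 October 2019 is a Tuesday, so the first Sunday is October 6.
March 19, 2019 does not fall between 24 March and 6 October, so daylight saving is not in effect and Jortara Prefecture is at UTC−09:00.
18:45 local + 9h = 03:45 UTC (rolling into the next day, 20 March 2019).

03:45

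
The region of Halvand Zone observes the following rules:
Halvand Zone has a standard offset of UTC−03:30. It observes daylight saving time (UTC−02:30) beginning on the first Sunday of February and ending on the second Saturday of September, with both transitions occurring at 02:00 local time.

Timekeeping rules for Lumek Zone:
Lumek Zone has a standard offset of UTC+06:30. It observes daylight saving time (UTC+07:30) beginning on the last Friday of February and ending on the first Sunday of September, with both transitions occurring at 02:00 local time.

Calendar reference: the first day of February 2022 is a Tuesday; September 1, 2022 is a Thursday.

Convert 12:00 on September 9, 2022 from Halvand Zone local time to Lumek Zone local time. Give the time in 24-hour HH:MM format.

21:00

1 February 2022 is a Tuesday, so the first Sunday is February 6.
1 September 2022 is a Thursday, so the first Saturday is September 3 and the second is September 10.
Daylight saving runs 6 February – 10 September; September 9, 2022 is inside that window, so Halvand Zone is at UTC−02:30.
12:00 Halvand Zone + 2h30m = 14:30 UTC.
1 February 2022 is a Tuesday, so Fridays fall on 4, 11, 18, 25; the last is February 25.
1 September 2022 is a Thursday, so the first Sunday is September 4.
At the standard offset (UTC+06:30), 14:30 UTC + 6h30m = 21:00 Lumek Zone standard time.
Daylight saving runs 25 February – 4 September; the standard-time date in Lumek Zone, September 9, 2022, is outside that window, so Lumek Zone is on standard time at UTC+06:30.
14:30 UTC + 6h30m = 21:00 Lumek Zone.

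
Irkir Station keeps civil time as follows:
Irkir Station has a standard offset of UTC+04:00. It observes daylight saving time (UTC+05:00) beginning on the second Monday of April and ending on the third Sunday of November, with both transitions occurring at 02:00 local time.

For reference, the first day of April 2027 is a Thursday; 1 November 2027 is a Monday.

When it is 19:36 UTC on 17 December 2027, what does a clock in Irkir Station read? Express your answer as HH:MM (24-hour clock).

1 April 2027 is a Thursday, so the first Monday is April 5 and the second is April 12.
1 November 2027 is a Monday, so the first Sunday is November 7 and the third is November 21.
At the standard offset (UTC+04:00), 19:36 UTC + 4h = 23:36 Irkir Station standard time.
The standard-time date in Irkir Station, 17 December 2027, does not fall between 12 April and 21 November, so daylight saving is not in effect and Irkir Station is at UTC+04:00.
19:36 UTC + 4h = 23:36 local.

23:36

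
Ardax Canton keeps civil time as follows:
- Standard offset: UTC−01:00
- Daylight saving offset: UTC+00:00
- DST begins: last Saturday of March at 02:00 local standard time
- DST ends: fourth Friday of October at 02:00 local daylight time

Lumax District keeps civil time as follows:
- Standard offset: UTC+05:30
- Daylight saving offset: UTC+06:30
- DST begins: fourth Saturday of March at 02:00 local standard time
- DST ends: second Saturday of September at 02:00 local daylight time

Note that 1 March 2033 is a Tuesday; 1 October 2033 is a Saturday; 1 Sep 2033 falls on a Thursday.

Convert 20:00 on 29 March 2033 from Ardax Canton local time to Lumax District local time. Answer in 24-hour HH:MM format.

02:30

1 March 2033 is a Tuesday, so Saturdays fall on 5, 12, 19, 26; the last is March 26.
1 October 2033 is a Saturday, so the first Friday is October 7 and the fourth is October 28.
29 March 2033 falls between 26 March and 28 October, so daylight saving is in effect and Ardax Canton is at UTC+00:00.
20:00 Ardax Canton − 0h = 20:00 UTC.
1 March 2033 is a Tuesday, so the first Saturday is March 5 and the fourth is March 26.
1 September 2033 is a Thursday, so the first Saturday is September 3 and the second is September 10.
At the standard offset (UTC+05:30), 20:00 UTC + 5h30m = 01:30 Lumax District standard time (rolling into the next day, 30 March 2033).
Daylight saving runs 26 March – 10 September; the standard-time date in Lumax District, 30 March 2033, is inside that window, so Lumax District is at UTC+06:30.
20:00 UTC + 6h30m = 02:30 Lumax District (rolling into the next day, 30 March 2033).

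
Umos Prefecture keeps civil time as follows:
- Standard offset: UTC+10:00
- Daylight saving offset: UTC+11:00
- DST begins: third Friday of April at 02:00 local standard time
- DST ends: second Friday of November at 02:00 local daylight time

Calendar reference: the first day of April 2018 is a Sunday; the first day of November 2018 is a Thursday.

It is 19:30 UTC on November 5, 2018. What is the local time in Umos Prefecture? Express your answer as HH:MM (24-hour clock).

1 April 2018 is a Sunday, so the first Friday is April 6 and the third is April 20.
1 November 2018 is a Thursday, so the first Friday is November 2 and the second is November 9.
At the standard offset (UTC+10:00), 19:30 UTC + 10h = 05:30 Umos Prefecture standard time (rolling into the next day, 6 November 2018).
Daylight saving runs 20 April – 9 November; the standard-time date in Umos Prefecture, November 6, 2018, is inside that window, so Umos Prefecture is at UTC+11:00.
19:30 UTC + 11h = 06:30 local (rolling into the next day, 6 November 2018).

06:30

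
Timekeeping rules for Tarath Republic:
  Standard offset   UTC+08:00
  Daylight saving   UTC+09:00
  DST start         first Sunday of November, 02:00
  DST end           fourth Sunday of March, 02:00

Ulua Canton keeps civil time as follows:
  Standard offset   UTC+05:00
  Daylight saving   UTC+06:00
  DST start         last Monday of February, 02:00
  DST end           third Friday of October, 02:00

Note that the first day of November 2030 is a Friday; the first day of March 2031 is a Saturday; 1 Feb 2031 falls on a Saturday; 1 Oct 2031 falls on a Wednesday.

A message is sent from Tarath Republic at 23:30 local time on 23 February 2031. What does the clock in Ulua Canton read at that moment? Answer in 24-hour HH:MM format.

19:30

1 November 2030 is a Friday, so the first Sunday is November 3.
1 March 2031 is a Saturday, so the first Sunday is March 2 and the fourth is March 23.
23 February 2031 falls between 3 November 2030 and 23 March 2031, so daylight saving is in effect and Tarath Republic is at UTC+09:00.
23:30 Tarath Republic − 9h = 14:30 UTC.
1 February 2031 is a Saturday, so Mondays fall on 3, 10, 17, 24; the last is February 24.
1 October 2031 is a Wednesday, so the first Friday is October 3 and the third is October 17.
At the standard offset (UTC+05:00), 14:30 UTC + 5h = 19:30 Ulua Canton standard time.
Daylight saving runs 24 February – 17 October; the standard-time date in Ulua Canton, 23 February 2031, is outside that window, so Ulua Canton is on standard time at UTC+05:00.
14:30 UTC + 5h = 19:30 Ulua Canton.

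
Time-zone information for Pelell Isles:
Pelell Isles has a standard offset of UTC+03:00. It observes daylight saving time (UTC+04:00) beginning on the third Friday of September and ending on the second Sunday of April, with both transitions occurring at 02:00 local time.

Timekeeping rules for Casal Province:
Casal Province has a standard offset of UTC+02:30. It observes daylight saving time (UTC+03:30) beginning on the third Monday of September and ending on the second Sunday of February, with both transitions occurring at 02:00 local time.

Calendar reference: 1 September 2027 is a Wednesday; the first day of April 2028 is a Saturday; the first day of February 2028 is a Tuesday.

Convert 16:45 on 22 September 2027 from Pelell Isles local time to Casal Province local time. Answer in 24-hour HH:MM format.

1 September 2027 is a Wednesday, so the first Friday is September 3 and the third is September 17.
1 April 2028 is a Saturday, so the first Sunday is April 2 and the second is April 9.
22 September 2027 lies within the daylight-saving period (17 September 2027 – 9 April 2028), so Pelell Isles is on daylight time, UTC+04:00.
16:45 Pelell Isles − 4h = 12:45 UTC.
1 September 2027 is a Wednesday, so the first Monday is September 6 and the third is September 20.
1 February 2028 is a Tuesday, so the first Sunday is February 6 and the second is February 13.
At the standard offset (UTC+02:30), 12:45 UTC + 2h30m = 15:15 Casal Province standard time.
The standard-time date in Casal Province, 22 September 2027, lies within the daylight-saving period (20 September 2027 – 13 February 2028), so Casal Province is on daylight time, UTC+03:30.
12:45 UTC + 3h30m = 16:15 Casal Province.

16:15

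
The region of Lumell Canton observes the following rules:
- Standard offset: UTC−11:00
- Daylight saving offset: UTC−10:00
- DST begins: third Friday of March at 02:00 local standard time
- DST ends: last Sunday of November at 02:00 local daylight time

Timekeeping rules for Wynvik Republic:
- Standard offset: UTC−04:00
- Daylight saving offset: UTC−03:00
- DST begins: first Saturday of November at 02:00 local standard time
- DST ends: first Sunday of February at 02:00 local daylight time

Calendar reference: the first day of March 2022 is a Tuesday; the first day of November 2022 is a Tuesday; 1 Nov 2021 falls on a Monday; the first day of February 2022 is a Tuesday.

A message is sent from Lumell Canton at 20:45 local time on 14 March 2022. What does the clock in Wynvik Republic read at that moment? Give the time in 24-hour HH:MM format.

03:45

1 March 2022 is a Tuesday, so the first Friday is March 4 and the third is March 18.
1 November 2022 is a Tuesday, so Sundays fall on 6, 13, 20, 27; the last is November 27.
14 March 2022 does not fall between 18 March and 27 November, so daylight saving is not in effect and Lumell Canton is at UTC−11:00.
20:45 Lumell Canton + 11h = 07:45 UTC (rolling into the next day, 15 March 2022).
1 November 2021 is a Monday, so the first Saturday is November 6.
1 February 2022 is a Tuesday, so the first Sunday is February 6.
At the standard offset (UTC−04:00), 07:45 UTC − 4h = 03:45 Wynvik Republic standard time.
The standard-time date in Wynvik Republic, 15 March 2022, does not fall between 6 November 2021 and 6 February 2022, so daylight saving is not in effect and Wynvik Republic is at UTC−04:00.
07:45 UTC − 4h = 03:45 Wynvik Republic.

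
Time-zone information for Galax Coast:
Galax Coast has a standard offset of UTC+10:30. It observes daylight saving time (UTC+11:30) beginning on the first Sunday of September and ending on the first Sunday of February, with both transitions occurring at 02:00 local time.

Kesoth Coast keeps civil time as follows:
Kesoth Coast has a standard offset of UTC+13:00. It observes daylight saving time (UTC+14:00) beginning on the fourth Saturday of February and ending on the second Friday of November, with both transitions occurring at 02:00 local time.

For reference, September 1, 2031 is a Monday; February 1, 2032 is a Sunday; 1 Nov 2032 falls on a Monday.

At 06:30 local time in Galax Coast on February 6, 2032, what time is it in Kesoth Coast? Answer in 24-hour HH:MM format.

09:00

1 September 2031 is a Monday, so the first Sunday is September 7.
1 February 2032 is a Sunday, so the first Sunday is February 1.
Daylight saving runs 7 September 2031 – 1 February 2032; February 6, 2032 is outside that window, so Galax Coast is on standard time at UTC+10:30.
06:30 Galax Coast − 10h30m = 20:00 UTC (rolling into the previous day, 5 February 2032).
1 February 2032 is a Sunday, so the first Saturday is February 7 and the fourth is February 28.
1 November 2032 is a Monday, so the first Friday is November 5 and the second is November 12.
At the standard offset (UTC+13:00), 20:00 UTC + 13h = 09:00 Kesoth Coast standard time (rolling into the next day, 6 February 2032).
Daylight saving runs 28 February – 12 November; the standard-time date in Kesoth Coast, February 6, 2032, is outside that window, so Kesoth Coast is on standard time at UTC+13:00.
20:00 UTC + 13h = 09:00 Kesoth Coast (rolling into the next day, 6 February 2032).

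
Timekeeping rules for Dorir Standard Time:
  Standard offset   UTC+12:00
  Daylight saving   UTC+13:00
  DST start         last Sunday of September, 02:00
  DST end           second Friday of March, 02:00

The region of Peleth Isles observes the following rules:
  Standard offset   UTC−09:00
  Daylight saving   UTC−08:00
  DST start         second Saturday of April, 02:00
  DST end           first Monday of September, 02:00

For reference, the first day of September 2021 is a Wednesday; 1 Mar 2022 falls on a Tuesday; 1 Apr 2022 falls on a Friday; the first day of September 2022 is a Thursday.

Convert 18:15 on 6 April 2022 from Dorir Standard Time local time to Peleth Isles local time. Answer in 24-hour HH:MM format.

21:15

1 September 2021 is a Wednesday, so Sundays fall on 5, 12, 19, 26; the last is September 26.
1 March 2022 is a Tuesday, so the first Friday is March 4 and the second is March 11.
6 April 2022 does not fall between 26 September 2021 and 11 March 2022, so daylight saving is not in effect and Dorir Standard Time is at UTC+12:00.
18:15 Dorir Standard Time − 12h = 06:15 UTC.
1 April 2022 is a Friday, so the first Saturday is April 2 and the second is April 9.
1 September 2022 is a Thursday, so the first Monday is September 5.
At the standard offset (UTC−09:00), 06:15 UTC − 9h = 21:15 Peleth Isles standard time (rolling into the previous day, 5 April 2022).
Daylight saving runs 9 April – 5 September; the standard-time date in Peleth Isles, 5 April 2022, is outside that window, so Peleth Isles is on standard time at UTC−09:00.
06:15 UTC − 9h = 21:15 Peleth Isles (rolling into the previous day, 5 April 2022).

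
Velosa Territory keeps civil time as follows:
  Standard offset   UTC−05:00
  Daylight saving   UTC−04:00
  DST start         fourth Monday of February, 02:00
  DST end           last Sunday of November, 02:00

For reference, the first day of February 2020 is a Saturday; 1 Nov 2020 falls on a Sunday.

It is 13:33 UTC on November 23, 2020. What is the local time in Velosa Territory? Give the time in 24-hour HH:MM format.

1 February 2020 is a Saturday, so the first Monday is February 3 and the fourth is February 24.
1 November 2020 is a Sunday, so Sundays fall on 1, 8, 15, 22, 29; the last is November 29.
At the standard offset (UTC−05:00), 13:33 UTC − 5h = 08:33 Velosa Territory standard time.
The standard-time date in Velosa Territory, November 23, 2020, falls between 24 February and 29 November, so daylight saving is in effect and Velosa Territory is at UTC−04:00.
13:33 UTC − 4h = 09:33 local.

09:33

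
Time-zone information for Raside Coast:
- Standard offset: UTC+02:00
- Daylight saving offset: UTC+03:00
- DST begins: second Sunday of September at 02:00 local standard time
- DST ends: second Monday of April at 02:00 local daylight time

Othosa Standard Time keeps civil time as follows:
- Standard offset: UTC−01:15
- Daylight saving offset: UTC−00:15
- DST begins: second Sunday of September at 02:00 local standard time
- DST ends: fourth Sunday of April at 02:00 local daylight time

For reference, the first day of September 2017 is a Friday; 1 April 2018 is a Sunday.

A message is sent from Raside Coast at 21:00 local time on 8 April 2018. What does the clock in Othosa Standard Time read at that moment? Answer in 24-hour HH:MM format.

17:45

1 September 2017 is a Friday, so the first Sunday is September 3 and the second is September 10.
1 April 2018 is a Sunday, so the first Monday is April 2 and the second is April 9.
8 April 2018 lies within the daylight-saving period (10 September 2017 – 9 April 2018), so Raside Coast is on daylight time, UTC+03:00.
21:00 Raside Coast − 3h = 18:00 UTC.
1 September 2017 is a Friday, so the first Sunday is September 3 and the second is September 10.
1 April 2018 is a Sunday, so the first Sunday is April 1 and the fourth is April 22.
At the standard offset (UTC−01:15), 18:00 UTC − 1h15m = 16:45 Othosa Standard Time standard time.
The standard-time date in Othosa Standard Time, 8 April 2018, falls between 10 September 2017 and 22 April 2018, so daylight saving is in effect and Othosa Standard Time is at UTC−00:15.
18:00 UTC − 0h15m = 17:45 Othosa Standard Time.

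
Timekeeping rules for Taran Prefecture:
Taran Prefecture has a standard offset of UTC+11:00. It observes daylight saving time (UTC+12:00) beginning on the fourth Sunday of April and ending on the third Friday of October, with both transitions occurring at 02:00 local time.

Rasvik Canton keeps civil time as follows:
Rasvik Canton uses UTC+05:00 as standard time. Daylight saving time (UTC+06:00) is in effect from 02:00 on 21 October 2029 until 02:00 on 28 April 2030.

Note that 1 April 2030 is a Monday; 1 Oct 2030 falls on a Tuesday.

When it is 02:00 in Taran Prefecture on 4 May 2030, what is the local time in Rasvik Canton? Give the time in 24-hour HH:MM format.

1 April 2030 is a Monday, so the first Sunday is April 7 and the fourth is April 28.
1 October 2030 is a Tuesday, so the first Friday is October 4 and the third is October 18.
4 May 2030 lies within the daylight-saving period (28 April – 18 October), so Taran Prefecture is on daylight time, UTC+12:00.
02:00 Taran Prefecture − 12h = 14:00 UTC (rolling into the previous day, 3 May 2030).
At the standard offset (UTC+05:00), 14:00 UTC + 5h = 19:00 Rasvik Canton standard time.
The standard-time date in Rasvik Canton, 3 May 2030, is outside the daylight-saving period (21 October 2029 – 28 April 2030), so Rasvik Canton is on standard time, UTC+05:00.
14:00 UTC + 5h = 19:00 Rasvik Canton.

19:00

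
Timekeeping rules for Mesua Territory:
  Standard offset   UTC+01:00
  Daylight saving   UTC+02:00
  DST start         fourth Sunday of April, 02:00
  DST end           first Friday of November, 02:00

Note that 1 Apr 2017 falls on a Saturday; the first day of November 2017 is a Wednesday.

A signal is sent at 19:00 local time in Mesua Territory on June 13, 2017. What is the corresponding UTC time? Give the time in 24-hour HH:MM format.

1 April 2017 is a Saturday, so the first Sunday is April 2 and the fourth is April 23.
1 November 2017 is a Wednesday, so the first Friday is November 3.
Daylight saving runs 23 April – 3 November; June 13, 2017 is inside that window, so Mesua Territory is at UTC+02:00.
19:00 local − 2h = 17:00 UTC.

17:00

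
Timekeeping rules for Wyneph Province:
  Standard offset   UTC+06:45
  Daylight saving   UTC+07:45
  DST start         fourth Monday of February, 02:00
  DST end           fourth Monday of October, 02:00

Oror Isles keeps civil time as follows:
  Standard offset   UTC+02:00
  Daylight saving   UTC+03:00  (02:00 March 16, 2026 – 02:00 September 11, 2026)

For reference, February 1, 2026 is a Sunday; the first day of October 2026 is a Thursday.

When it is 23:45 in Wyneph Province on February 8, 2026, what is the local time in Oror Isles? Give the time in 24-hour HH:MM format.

19:00

1 February 2026 is a Sunday, so the first Monday is February 2 and the fourth is February 23.
1 October 2026 is a Thursday, so the first Monday is October 5 and the fourth is October 26.
February 8, 2026 does not fall between 23 February and 26 October, so daylight saving is not in effect and Wyneph Province is at UTC+06:45.
23:45 Wyneph Province − 6h45m = 17:00 UTC.
At the standard offset (UTC+02:00), 17:00 UTC + 2h = 19:00 Oror Isles standard time.
Daylight saving runs 16 March – 11 September; the standard-time date in Oror Isles, February 8, 2026, is outside that window, so Oror Isles is on standard time at UTC+02:00.
17:00 UTC + 2h = 19:00 Oror Isles.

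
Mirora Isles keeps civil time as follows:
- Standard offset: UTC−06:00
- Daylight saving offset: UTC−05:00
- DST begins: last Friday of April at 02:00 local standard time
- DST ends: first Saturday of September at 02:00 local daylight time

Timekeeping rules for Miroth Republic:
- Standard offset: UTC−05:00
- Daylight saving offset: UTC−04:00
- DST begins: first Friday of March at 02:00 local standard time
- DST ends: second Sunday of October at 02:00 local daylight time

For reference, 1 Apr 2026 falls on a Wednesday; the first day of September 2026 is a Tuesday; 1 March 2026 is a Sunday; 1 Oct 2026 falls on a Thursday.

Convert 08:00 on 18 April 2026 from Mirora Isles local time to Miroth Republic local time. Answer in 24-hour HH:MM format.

1 April 2026 is a Wednesday, so Fridays fall on 3, 10, 17, 24; the last is April 24.
1 September 2026 is a Tuesday, so the first Saturday is September 5.
18 April 2026 is outside the daylight-saving period (24 April – 5 September), so Mirora Isles is on standard time, UTC−06:00.
08:00 Mirora Isles + 6h = 14:00 UTC.
1 March 2026 is a Sunday, so the first Friday is March 6.
1 October 2026 is a Thursday, so the first Sunday is October 4 and the second is October 11.
At the standard offset (UTC−05:00), 14:00 UTC − 5h = 09:00 Miroth Republic standard time.
The standard-time date in Miroth Republic, 18 April 2026, lies within the daylight-saving period (6 March – 11 October), so Miroth Republic is on daylight time, UTC−04:00.
14:00 UTC − 4h = 10:00 Miroth Republic.

10:00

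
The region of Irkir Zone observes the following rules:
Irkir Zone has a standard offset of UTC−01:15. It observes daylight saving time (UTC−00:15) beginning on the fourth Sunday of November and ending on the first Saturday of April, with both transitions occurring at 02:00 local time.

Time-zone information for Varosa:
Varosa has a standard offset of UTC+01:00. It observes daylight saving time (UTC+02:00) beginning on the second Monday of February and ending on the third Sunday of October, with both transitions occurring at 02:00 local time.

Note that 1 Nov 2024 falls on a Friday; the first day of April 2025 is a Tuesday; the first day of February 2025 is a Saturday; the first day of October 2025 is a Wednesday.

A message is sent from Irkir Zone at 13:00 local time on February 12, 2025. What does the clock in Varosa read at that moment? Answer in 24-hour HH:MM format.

15:15

1 November 2024 is a Friday, so the first Sunday is November 3 and the fourth is November 24.
1 April 2025 is a Tuesday, so the first Saturday is April 5.
February 12, 2025 lies within the daylight-saving period (24 November 2024 – 5 April 2025), so Irkir Zone is on daylight time, UTC−00:15.
13:00 Irkir Zone + 0h15m = 13:15 UTC.
1 February 2025 is a Saturday, so the first Monday is February 3 and the second is February 10.
1 October 2025 is a Wednesday, so the first Sunday is October 5 and the third is October 19.
At the standard offset (UTC+01:00), 13:15 UTC + 1h = 14:15 Varosa standard time.
The standard-time date in Varosa, February 12, 2025, lies within the daylight-saving period (10 February – 19 October), so Varosa is on daylight time, UTC+02:00.
13:15 UTC + 2h = 15:15 Varosa.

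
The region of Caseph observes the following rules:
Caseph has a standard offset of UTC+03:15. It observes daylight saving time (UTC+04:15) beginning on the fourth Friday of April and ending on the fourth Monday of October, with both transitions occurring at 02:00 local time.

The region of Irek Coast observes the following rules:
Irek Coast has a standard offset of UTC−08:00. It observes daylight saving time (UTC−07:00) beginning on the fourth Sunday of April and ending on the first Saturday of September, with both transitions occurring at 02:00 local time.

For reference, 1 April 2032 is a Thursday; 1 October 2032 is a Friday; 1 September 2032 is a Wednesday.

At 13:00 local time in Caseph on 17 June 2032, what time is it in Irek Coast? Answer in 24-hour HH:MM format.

1 April 2032 is a Thursday, so the first Friday is April 2 and the fourth is April 23.
1 October 2032 is a Friday, so the first Monday is October 4 and the fourth is October 25.
17 June 2032 falls between 23 April and 25 October, so daylight saving is in effect and Caseph is at UTC+04:15.
13:00 Caseph − 4h15m = 08:45 UTC.
1 April 2032 is a Thursday, so the first Sunday is April 4 and the fourth is April 25.
1 September 2032 is a Wednesday, so the first Saturday is September 4.
At the standard offset (UTC−08:00), 08:45 UTC − 8h = 00:45 Irek Coast standard time.
The standard-time date in Irek Coast, 17 June 2032, lies within the daylight-saving period (25 April – 4 September), so Irek Coast is on daylight time, UTC−07:00.
08:45 UTC − 7h = 01:45 Irek Coast.

01:45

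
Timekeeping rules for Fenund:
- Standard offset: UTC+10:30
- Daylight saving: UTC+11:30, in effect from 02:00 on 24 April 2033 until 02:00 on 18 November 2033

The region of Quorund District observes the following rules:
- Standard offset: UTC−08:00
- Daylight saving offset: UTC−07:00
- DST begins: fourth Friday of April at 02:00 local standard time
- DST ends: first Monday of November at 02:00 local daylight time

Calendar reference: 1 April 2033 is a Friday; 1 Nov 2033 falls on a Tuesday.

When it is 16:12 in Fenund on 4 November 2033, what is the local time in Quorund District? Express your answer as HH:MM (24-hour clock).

21:42

4 November 2033 lies within the daylight-saving period (24 April – 18 November), so Fenund is on daylight time, UTC+11:30.
16:12 Fenund − 11h30m = 04:42 UTC.
1 April 2033 is a Friday, so the first Friday is April 1 and the fourth is April 22.
1 November 2033 is a Tuesday, so the first Monday is November 7.
At the standard offset (UTC−08:00), 04:42 UTC − 8h = 20:42 Quorund District standard time (rolling into the previous day, 3 November 2033).
Daylight saving runs 22 April – 7 November; the standard-time date in Quorund District, 3 November 2033, is inside that window, so Quorund District is at UTC−07:00.
04:42 UTC − 7h = 21:42 Quorund District (rolling into the previous day, 3 November 2033).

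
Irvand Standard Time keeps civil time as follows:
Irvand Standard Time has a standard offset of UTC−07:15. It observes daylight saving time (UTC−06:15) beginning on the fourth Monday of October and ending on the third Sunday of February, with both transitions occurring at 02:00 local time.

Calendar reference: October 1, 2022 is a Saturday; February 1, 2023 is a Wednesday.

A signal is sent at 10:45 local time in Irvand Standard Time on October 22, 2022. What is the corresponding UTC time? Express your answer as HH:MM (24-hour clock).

18:00

1 October 2022 is a Saturday, so the first Monday is October 3 and the fourth is October 24.
1 February 2023 is a Wednesday, so the first Sunday is February 5 and the third is February 19.
October 22, 2022 is outside the daylight-saving period (24 October 2022 – 19 February 2023), so Irvand Standard Time is on standard time, UTC−07:15.
10:45 local + 7h15m = 18:00 UTC.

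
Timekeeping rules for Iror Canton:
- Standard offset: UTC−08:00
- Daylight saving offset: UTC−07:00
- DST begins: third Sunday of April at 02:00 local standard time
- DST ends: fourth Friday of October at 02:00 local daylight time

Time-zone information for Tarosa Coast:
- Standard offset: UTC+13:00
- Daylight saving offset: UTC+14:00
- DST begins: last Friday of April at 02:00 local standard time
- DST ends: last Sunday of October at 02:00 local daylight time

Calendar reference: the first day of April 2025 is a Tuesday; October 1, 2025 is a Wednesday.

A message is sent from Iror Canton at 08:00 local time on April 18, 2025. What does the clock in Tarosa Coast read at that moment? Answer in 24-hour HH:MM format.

1 April 2025 is a Tuesday, so the first Sunday is April 6 and the third is April 20.
1 October 2025 is a Wednesday, so the first Friday is October 3 and the fourth is October 24.
April 18, 2025 does not fall between 20 April and 24 October, so daylight saving is not in effect and Iror Canton is at UTC−08:00.
08:00 Iror Canton + 8h = 16:00 UTC.
1 April 2025 is a Tuesday, so Fridays fall on 4, 11, 18, 25; the last is April 25.
1 October 2025 is a Wednesday, so Sundays fall on 5, 12, 19, 26; the last is October 26.
At the standard offset (UTC+13:00), 16:00 UTC + 13h = 05:00 Tarosa Coast standard time (rolling into the next day, 19 April 2025).
The standard-time date in Tarosa Coast, April 19, 2025, does not fall between 25 April and 26 October, so daylight saving is not in effect and Tarosa Coast is at UTC+13:00.
16:00 UTC + 13h = 05:00 Tarosa Coast (rolling into the next day, 19 April 2025).

05:00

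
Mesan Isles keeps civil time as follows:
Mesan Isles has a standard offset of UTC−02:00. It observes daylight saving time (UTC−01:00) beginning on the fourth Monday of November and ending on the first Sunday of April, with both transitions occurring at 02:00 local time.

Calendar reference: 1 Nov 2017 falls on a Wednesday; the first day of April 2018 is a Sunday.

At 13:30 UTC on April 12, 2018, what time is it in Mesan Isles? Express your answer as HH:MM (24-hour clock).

1 November 2017 is a Wednesday, so the first Monday is November 6 and the fourth is November 27.
1 April 2018 is a Sunday, so the first Sunday is April 1.
At the standard offset (UTC−02:00), 13:30 UTC − 2h = 11:30 Mesan Isles standard time.
The standard-time date in Mesan Isles, April 12, 2018, is outside the daylight-saving period (27 November 2017 – 1 April 2018), so Mesan Isles is on standard time, UTC−02:00.
13:30 UTC − 2h = 11:30 local.

11:30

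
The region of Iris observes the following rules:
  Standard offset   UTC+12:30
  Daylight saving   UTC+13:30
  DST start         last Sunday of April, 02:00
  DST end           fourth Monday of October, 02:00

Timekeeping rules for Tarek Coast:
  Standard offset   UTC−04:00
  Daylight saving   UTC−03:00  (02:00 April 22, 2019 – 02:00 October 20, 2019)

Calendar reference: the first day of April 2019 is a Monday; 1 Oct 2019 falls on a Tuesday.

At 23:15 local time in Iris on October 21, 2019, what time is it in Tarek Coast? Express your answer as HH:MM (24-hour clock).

05:45

1 April 2019 is a Monday, so Sundays fall on 7, 14, 21, 28; the last is April 28.
1 October 2019 is a Tuesday, so the first Monday is October 7 and the fourth is October 28.
October 21, 2019 lies within the daylight-saving period (28 April – 28 October), so Iris is on daylight time, UTC+13:30.
23:15 Iris − 13h30m = 09:45 UTC.
At the standard offset (UTC−04:00), 09:45 UTC − 4h = 05:45 Tarek Coast standard time.
The standard-time date in Tarek Coast, October 21, 2019, does not fall between 22 April and 20 October, so daylight saving is not in effect and Tarek Coast is at UTC−04:00.
09:45 UTC − 4h = 05:45 Tarek Coast.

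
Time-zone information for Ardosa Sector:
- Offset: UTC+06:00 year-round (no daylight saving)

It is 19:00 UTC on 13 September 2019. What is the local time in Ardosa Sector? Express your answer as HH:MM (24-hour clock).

01:00

Ardosa Sector has no daylight saving, so its offset is UTC+06:00 year-round.
19:00 UTC + 6h = 01:00 local (rolling into the next day, 14 September 2019).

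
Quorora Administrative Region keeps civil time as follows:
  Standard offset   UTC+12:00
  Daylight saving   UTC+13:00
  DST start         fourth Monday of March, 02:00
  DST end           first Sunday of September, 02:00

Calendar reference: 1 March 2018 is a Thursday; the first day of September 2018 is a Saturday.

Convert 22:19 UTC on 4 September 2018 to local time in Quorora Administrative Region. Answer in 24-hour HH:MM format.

1 March 2018 is a Thursday, so the first Monday is March 5 and the fourth is March 26.
1 September 2018 is a Saturday, so the first Sunday is September 2.
At the standard offset (UTC+12:00), 22:19 UTC + 12h = 10:19 Quorora Administrative Region standard time (rolling into the next day, 5 September 2018).
Daylight saving runs 26 March – 2 September; the standard-time date in Quorora Administrative Region, 5 September 2018, is outside that window, so Quorora Administrative Region is on standard time at UTC+12:00.
22:19 UTC + 12h = 10:19 local (rolling into the next day, 5 September 2018).

10:19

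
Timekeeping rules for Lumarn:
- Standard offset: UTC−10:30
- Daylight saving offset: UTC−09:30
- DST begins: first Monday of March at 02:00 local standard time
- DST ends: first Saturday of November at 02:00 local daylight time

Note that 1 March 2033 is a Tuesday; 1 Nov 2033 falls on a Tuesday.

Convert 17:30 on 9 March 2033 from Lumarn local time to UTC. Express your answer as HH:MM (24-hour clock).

03:00

1 March 2033 is a Tuesday, so the first Monday is March 7.
1 November 2033 is a Tuesday, so the first Saturday is November 5.
Daylight saving runs 7 March – 5 November; 9 March 2033 is inside that window, so Lumarn is at UTC−09:30.
17:30 local + 9h30m = 03:00 UTC (rolling into the next day, 10 March 2033).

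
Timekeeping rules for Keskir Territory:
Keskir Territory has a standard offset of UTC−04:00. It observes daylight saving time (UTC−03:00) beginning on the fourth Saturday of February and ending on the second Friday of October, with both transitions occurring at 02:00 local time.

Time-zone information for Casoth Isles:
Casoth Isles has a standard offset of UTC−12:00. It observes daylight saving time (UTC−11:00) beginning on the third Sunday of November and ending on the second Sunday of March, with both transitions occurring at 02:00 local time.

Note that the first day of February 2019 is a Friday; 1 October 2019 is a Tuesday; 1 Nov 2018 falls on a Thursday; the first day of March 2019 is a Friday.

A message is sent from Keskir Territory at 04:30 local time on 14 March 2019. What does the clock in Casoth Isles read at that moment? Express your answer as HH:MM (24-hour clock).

19:30

1 February 2019 is a Friday, so the first Saturday is February 2 and the fourth is February 23.
1 October 2019 is a Tuesday, so the first Friday is October 4 and the second is October 11.
Daylight saving runs 23 February – 11 October; 14 March 2019 is inside that window, so Keskir Territory is at UTC−03:00.
04:30 Keskir Territory + 3h = 07:30 UTC.
1 November 2018 is a Thursday, so the first Sunday is November 4 and the third is November 18.
1 March 2019 is a Friday, so the first Sunday is March 3 and the second is March 10.
At the standard offset (UTC−12:00), 07:30 UTC − 12h = 19:30 Casoth Isles standard time (rolling into the previous day, 13 March 2019).
Daylight saving runs 18 November 2018 – 10 March 2019; the standard-time date in Casoth Isles, 13 March 2019, is outside that window, so Casoth Isles is on standard time at UTC−12:00.
07:30 UTC − 12h = 19:30 Casoth Isles (rolling into the previous day, 13 March 2019).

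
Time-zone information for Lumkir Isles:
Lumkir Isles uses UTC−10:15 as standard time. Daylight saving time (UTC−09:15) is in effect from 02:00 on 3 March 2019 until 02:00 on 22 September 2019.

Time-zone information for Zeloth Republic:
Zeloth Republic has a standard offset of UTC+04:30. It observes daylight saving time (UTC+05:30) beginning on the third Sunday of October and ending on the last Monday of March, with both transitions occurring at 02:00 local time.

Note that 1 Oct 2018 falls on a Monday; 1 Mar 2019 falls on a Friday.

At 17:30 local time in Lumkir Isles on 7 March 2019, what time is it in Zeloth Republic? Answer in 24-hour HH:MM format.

7 March 2019 falls between 3 March and 22 September, so daylight saving is in effect and Lumkir Isles is at UTC−09:15.
17:30 Lumkir Isles + 9h15m = 02:45 UTC (rolling into the next day, 8 March 2019).
1 October 2018 is a Monday, so the first Sunday is October 7 and the third is October 21.
1 March 2019 is a Friday, so Mondays fall on 4, 11, 18, 25; the last is March 25.
At the standard offset (UTC+04:30), 02:45 UTC + 4h30m = 07:15 Zeloth Republic standard time.
The standard-time date in Zeloth Republic, 8 March 2019, falls between 21 October 2018 and 25 March 2019, so daylight saving is in effect and Zeloth Republic is at UTC+05:30.
02:45 UTC + 5h30m = 08:15 Zeloth Republic.

08:15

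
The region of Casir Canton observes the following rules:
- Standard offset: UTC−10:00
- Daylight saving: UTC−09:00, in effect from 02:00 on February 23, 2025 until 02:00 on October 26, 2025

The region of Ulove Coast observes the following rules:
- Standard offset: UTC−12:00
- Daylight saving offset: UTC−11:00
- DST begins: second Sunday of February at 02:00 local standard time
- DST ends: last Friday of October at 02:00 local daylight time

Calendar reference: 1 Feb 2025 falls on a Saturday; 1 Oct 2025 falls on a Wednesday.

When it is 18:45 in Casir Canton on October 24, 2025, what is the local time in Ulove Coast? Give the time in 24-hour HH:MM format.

October 24, 2025 falls between 23 February and 26 October, so daylight saving is in effect and Casir Canton is at UTC−09:00.
18:45 Casir Canton + 9h = 03:45 UTC (rolling into the next day, 25 October 2025).
1 February 2025 is a Saturday, so the first Sunday is February 2 and the second is February 9.
1 October 2025 is a Wednesday, so Fridays fall on 3, 10, 17, 24, 31; the last is October 31.
At the standard offset (UTC−12:00), 03:45 UTC − 12h = 15:45 Ulove Coast standard time (rolling into the previous day, 24 October 2025).
The standard-time date in Ulove Coast, October 24, 2025, falls between 9 February and 31 October, so daylight saving is in effect and Ulove Coast is at UTC−11:00.
03:45 UTC − 11h = 16:45 Ulove Coast (rolling into the previous day, 24 October 2025).

16:45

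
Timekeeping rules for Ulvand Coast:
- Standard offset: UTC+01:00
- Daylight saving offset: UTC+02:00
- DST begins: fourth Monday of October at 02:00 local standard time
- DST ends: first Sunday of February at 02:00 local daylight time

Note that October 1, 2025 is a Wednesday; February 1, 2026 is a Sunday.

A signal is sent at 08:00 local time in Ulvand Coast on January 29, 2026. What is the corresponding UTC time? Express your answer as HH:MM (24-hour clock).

06:00

1 October 2025 is a Wednesday, so the first Monday is October 6 and the fourth is October 27.
1 February 2026 is a Sunday, so the first Sunday is February 1.
January 29, 2026 falls between 27 October 2025 and 1 February 2026, so daylight saving is in effect and Ulvand Coast is at UTC+02:00.
08:00 local − 2h = 06:00 UTC.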